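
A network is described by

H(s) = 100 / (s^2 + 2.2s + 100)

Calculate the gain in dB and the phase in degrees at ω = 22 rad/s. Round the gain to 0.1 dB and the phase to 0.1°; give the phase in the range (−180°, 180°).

-11.8 dB, -172.8°

At s = jω = j22:
quadratic: (j22)² + 2.2·j22 + 100 = -384 + j48.4 → |·| ≈ 387.04, ∠ ≈ 172.82°
|H| = 100 / 387.04 ≈ 0.25837
Gain = 20 log₁₀(0.25837) ≈ -11.76 dB
∠H = 0.00° − 172.82° = -172.82°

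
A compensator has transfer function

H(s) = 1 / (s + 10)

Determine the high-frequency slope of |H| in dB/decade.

Each pole contributes −20 dB/decade at high frequency; each zero contributes +20 dB/decade.
Net: 0 zero(s) − 1 pole(s) → -20 dB/decade.

-20 dB/decade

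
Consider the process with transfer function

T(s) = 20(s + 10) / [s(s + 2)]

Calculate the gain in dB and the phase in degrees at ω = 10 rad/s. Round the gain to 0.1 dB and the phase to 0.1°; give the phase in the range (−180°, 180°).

At s = jω = j10:
zero (s+10): 10 + j10 → |·| = √(10²+10²) = √200 ≈ 14.142, ∠ = arctan(10/10) ≈ 45.00°
pole (s+2): 2 + j10 → |·| = √(2²+10²) = √104 ≈ 10.198, ∠ = arctan(10/2) ≈ 78.69°
pole at origin: |s| = 10, ∠ = 90.00° (in denominator)
|T| = 20 · 14.142 / 101.98 ≈ 2.7735
Gain = 20 log₁₀(2.7735) ≈ 8.86 dB
∠T = 45.00° − 168.69° = -123.69°

8.9 dB, -123.7°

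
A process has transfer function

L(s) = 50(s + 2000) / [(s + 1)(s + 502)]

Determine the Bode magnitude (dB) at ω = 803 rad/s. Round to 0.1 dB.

-17.0 dB

At s = jω = j803:
zero (s+2000): 2000 + j803 → |·| = √(2000²+803²) = √4644809 ≈ 2155.2, ∠ = arctan(803/2000) ≈ 21.88°
pole (s+1): 1 + j803 → |·| = √(1²+803²) = √644810 ≈ 803, ∠ = arctan(803/1) ≈ 89.93°
pole (s+502): 502 + j803 → |·| = √(502²+803²) = √896813 ≈ 947, ∠ = arctan(803/502) ≈ 57.99°
|L| = 50 · 2155.2 / 7.6044e+05 ≈ 0.14171
Gain = 20 log₁₀(0.14171) ≈ -16.97 dB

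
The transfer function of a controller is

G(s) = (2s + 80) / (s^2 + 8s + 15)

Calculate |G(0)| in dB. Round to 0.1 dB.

G(0) = 80 / 15 ≈ 5.3333
20 log₁₀(5.3333) ≈ 14.54 dB

14.5 dB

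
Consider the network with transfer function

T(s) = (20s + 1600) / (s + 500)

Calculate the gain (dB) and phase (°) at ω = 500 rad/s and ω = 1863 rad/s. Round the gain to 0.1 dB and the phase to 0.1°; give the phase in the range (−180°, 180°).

ω = 500: 23.1 dB, 35.9°; ω = 1863: 25.7 dB, 12.6°

Substitute s = j500:
Numerator: 20(j500) + 1600 = 1600 + j10000
Denominator: (j500) + 500 = 500 + j500
|N| = √(1600² + 10000²) ≈ 10127, ∠N ≈ 80.91°
|D| = √(500² + 500²) ≈ 707.11, ∠D ≈ 45.00°
|T| = 10127 / 707.11 ≈ 14.322
Gain = 20 log₁₀(14.322) ≈ 23.12 dB
∠T = 80.91° − 45.00° = 35.91°

Substitute s = j1863:
Numerator: 20(j1863) + 1600 = 1600 + j37260
Denominator: (j1863) + 500 = 500 + j1863
|N| = √(1600² + 37260²) ≈ 37294, ∠N ≈ 87.54°
|D| = √(500² + 1863²) ≈ 1928.9, ∠D ≈ 74.98°
|T| = 37294 / 1928.9 ≈ 19.334
Gain = 20 log₁₀(19.334) ≈ 25.73 dB
∠T = 87.54° − 74.98° = 12.56°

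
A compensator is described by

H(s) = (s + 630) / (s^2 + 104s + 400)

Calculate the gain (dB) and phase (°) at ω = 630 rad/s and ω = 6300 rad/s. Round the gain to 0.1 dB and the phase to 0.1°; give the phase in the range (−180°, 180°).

Substitute s = j630:
Numerator: (j630) + 630 = 630 + j630
Denominator: (j630)^2 + 104(j630) + 400 = -396500 + j65520
|N| = √(630² + 630²) ≈ 890.95, ∠N ≈ 45.00°
|D| = √(396500² + 65520²) ≈ 4.0188e+05, ∠D ≈ 170.62°
|H| = 890.95 / 4.0188e+05 ≈ 0.002217
Gain = 20 log₁₀(0.002217) ≈ -53.08 dB
∠H = 45.00° − 170.62° = -125.62°

Substitute s = j6300:
Numerator: (j6300) + 630 = 630 + j6300
Denominator: (j6300)^2 + 104(j6300) + 400 = -39689600 + j655200
|N| = √(630² + 6300²) ≈ 6331.4, ∠N ≈ 84.29°
|D| = √(39689600² + 655200²) ≈ 3.9695e+07, ∠D ≈ 179.05°
|H| = 6331.4 / 3.9695e+07 ≈ 0.0001595
Gain = 20 log₁₀(0.0001595) ≈ -75.94 dB
∠H = 84.29° − 179.05° = -94.76°

ω = 630: -53.1 dB, -125.6°; ω = 6300: -75.9 dB, -94.8°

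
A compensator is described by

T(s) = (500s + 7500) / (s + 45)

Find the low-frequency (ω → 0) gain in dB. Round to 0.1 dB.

44.4 dB

T(0) = 7500 / 45 ≈ 166.67
20 log₁₀(166.67) ≈ 44.44 dB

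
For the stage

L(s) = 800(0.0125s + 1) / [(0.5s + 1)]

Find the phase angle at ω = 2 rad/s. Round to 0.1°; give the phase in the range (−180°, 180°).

At ω = 2 rad/s:
zero (1 + j2·0.0125) = 1 + j0.025 → |·| ≈ 1.0003, ∠ ≈ 1.43°
pole (1 + j2·0.5) = 1 + j1 → |·| ≈ 1.4142, ∠ ≈ 45.00°
∠L = (1.43°) − (45.00°) = -43.57°

-43.6°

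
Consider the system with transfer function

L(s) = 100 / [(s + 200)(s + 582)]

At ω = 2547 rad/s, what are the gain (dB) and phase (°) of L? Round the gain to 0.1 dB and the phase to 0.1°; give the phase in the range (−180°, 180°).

At s = jω = j2547:
pole (s+200): 200 + j2547 → |·| = √(200²+2547²) = √6527209 ≈ 2554.8, ∠ = arctan(2547/200) ≈ 85.51°
pole (s+582): 582 + j2547 → |·| = √(582²+2547²) = √6825933 ≈ 2612.6, ∠ = arctan(2547/582) ≈ 77.13°
|L| = 100 / 6.6747e+06 ≈ 1.4982e-05
Gain = 20 log₁₀(1.4982e-05) ≈ -96.49 dB
∠L = 0.00° − 162.64° = -162.64°

-96.5 dB, -162.6°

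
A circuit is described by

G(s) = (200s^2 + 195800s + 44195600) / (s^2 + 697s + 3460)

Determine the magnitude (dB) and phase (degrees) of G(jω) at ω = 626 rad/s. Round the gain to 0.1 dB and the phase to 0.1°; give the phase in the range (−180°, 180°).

Substitute s = j626:
Numerator: 200(j626)^2 + 195800(j626) + 44195600 = -34179600 + j122570800
Denominator: (j626)^2 + 697(j626) + 3460 = -388416 + j436322
|N| = √(34179600² + 122570800²) ≈ 1.2725e+08, ∠N ≈ 105.58°
|D| = √(388416² + 436322²) ≈ 5.8416e+05, ∠D ≈ 131.68°
|G| = 1.2725e+08 / 5.8416e+05 ≈ 217.83
Gain = 20 log₁₀(217.83) ≈ 46.76 dB
∠G = 105.58° − 131.68° = -26.10°

46.8 dB, -26.1°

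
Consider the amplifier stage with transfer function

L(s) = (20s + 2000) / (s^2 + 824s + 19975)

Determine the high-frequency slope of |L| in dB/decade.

-20 dB/decade

Each pole contributes −20 dB/decade at high frequency; each zero contributes +20 dB/decade.
Net: 1 zero(s) − 2 pole(s) → -20 dB/decade.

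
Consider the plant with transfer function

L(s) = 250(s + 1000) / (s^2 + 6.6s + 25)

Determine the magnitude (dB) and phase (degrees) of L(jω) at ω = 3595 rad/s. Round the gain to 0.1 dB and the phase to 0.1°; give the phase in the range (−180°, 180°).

At s = jω = j3595:
zero (s+1000): 1000 + j3595 → |·| = √(1000²+3595²) = √13924025 ≈ 3731.5, ∠ = arctan(3595/1000) ≈ 74.46°
quadratic: (j3595)² + 6.6·j3595 + 25 = -12924000 + j23727 → |·| ≈ 1.2924e+07, ∠ ≈ 179.89°
|L| = 250 · 3731.5 / 1.2924e+07 ≈ 0.072182
Gain = 20 log₁₀(0.072182) ≈ -22.83 dB
∠L = 74.46° − 179.89° = -105.43°

-22.8 dB, -105.4°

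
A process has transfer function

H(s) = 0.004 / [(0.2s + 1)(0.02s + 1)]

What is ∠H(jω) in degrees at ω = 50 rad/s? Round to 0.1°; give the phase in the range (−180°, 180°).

At ω = 50 rad/s:
pole (1 + j50·0.2) = 1 + j10 → |·| ≈ 10.05, ∠ ≈ 84.29°
pole (1 + j50·0.02) = 1 + j1 → |·| ≈ 1.4142, ∠ ≈ 45.00°
∠H = (0°) − (84.29° + 45.00°) = -129.29°

-129.3°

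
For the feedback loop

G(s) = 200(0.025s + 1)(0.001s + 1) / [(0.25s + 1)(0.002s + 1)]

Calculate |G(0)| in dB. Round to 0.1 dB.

G(0) = 200 · 1 / 1 = 200
20 log₁₀(200) ≈ 46.02 dB

46.0 dB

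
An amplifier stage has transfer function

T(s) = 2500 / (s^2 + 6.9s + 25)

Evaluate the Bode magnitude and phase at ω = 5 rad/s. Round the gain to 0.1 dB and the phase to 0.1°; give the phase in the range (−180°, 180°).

At s = jω = j5:
quadratic: (j5)² + 6.9·j5 + 25 = 0 + j34.5 → |·| ≈ 34.5, ∠ ≈ 90.00°
|T| = 2500 / 34.5 ≈ 72.464
Gain = 20 log₁₀(72.464) ≈ 37.20 dB
∠T = 0.00° − 90.00° = -90.00°

37.2 dB, -90.0°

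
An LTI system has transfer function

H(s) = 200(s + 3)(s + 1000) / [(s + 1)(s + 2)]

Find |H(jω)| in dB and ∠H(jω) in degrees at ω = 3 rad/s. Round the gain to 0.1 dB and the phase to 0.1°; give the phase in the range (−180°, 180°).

97.4 dB, -82.7°

At s = jω = j3:
zero (s+3): 3 + j3 → |·| = √(3²+3²) = √18 ≈ 4.2426, ∠ = arctan(3/3) ≈ 45.00°
zero (s+1000): 1000 + j3 → |·| = √(1000²+3²) = √1000009 ≈ 1000, ∠ = arctan(3/1000) ≈ 0.17°
pole (s+1): 1 + j3 → |·| = √(1²+3²) = √10 ≈ 3.1623, ∠ = arctan(3/1) ≈ 71.57°
pole (s+2): 2 + j3 → |·| = √(2²+3²) = √13 ≈ 3.6056, ∠ = arctan(3/2) ≈ 56.31°
|H| = 200 · 4242.6 / 11.402 ≈ 74419
Gain = 20 log₁₀(74419) ≈ 97.43 dB
∠H = 45.17° − 127.88° = -82.71°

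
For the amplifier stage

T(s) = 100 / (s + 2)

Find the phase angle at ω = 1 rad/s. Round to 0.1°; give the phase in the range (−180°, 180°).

Substitute s = j1:
Numerator: 100 = 100 + j0
Denominator: (j1) + 2 = 2 + j1
|N| = √(100² + 0²) ≈ 100, ∠N ≈ 0.00°
|D| = √(2² + 1²) ≈ 2.2361, ∠D ≈ 26.57°
∠T = 0.00° − 26.57° = -26.57°

-26.6°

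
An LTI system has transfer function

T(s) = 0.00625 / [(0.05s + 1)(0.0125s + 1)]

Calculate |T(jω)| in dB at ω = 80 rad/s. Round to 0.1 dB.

-59.4 dB

At ω = 80 rad/s:
pole (1 + j80·0.05) = 1 + j4 → |·| ≈ 4.1231, ∠ ≈ 75.96°
pole (1 + j80·0.0125) = 1 + j1 → |·| ≈ 1.4142, ∠ ≈ 45.00°
|T| = 0.00625 · 1 / (4.1231 · 1.4142) ≈ 0.0010719
Gain = 20 log₁₀(0.0010719) ≈ -59.40 dB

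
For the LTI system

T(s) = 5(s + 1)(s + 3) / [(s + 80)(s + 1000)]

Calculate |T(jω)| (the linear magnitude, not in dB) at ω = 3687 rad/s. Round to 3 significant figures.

4.82

At s = jω = j3687:
zero (s+1): 1 + j3687 → |·| = √(1²+3687²) = √13593970 ≈ 3687, ∠ = arctan(3687/1) ≈ 89.98°
zero (s+3): 3 + j3687 → |·| = √(3²+3687²) = √13593978 ≈ 3687, ∠ = arctan(3687/3) ≈ 89.95°
pole (s+80): 80 + j3687 → |·| = √(80²+3687²) = √13600369 ≈ 3687.9, ∠ = arctan(3687/80) ≈ 88.76°
pole (s+1000): 1000 + j3687 → |·| = √(1000²+3687²) = √14593969 ≈ 3820.2, ∠ = arctan(3687/1000) ≈ 74.83°
|T| = 5 · 1.3594e+07 / 1.4089e+07 ≈ 4.8243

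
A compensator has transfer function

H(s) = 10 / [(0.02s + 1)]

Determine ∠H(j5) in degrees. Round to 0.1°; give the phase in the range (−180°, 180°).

At ω = 5 rad/s:
pole (1 + j5·0.02) = 1 + j0.1 → |·| ≈ 1.005, ∠ ≈ 5.71°
∠H = (0°) − (5.71°) = -5.71°

-5.7°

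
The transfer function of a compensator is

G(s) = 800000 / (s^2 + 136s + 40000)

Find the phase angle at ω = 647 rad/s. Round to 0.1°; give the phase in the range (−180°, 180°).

At s = jω = j647:
quadratic: (j647)² + 136·j647 + 40000 = -378609 + j87992 → |·| ≈ 3.887e+05, ∠ ≈ 166.92°
∠G = 0.00° − 166.92° = -166.92°

-166.9°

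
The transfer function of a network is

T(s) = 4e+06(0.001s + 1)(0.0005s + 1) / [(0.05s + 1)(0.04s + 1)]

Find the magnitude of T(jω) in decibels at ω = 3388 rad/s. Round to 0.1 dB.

At ω = 3388 rad/s:
zero (1 + j3388·0.001) = 1 + j3.388 → |·| ≈ 3.5325, ∠ ≈ 73.56°
zero (1 + j3388·0.0005) = 1 + j1.694 → |·| ≈ 1.9671, ∠ ≈ 59.45°
pole (1 + j3388·0.05) = 1 + j169.4 → |·| ≈ 169.4, ∠ ≈ 89.66°
pole (1 + j3388·0.04) = 1 + j135.52 → |·| ≈ 135.52, ∠ ≈ 89.58°
|T| = 4e+06 · 3.5325 · 1.9671 / (169.4 · 135.52) ≈ 1210.7
Gain = 20 log₁₀(1210.7) ≈ 61.66 dB

61.7 dB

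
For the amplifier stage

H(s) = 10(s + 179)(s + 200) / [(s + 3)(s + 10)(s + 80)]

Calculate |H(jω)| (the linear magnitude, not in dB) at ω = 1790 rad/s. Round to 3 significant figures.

At s = jω = j1790:
zero (s+179): 179 + j1790 → |·| = √(179²+1790²) = √3236141 ≈ 1798.9, ∠ = arctan(1790/179) ≈ 84.29°
zero (s+200): 200 + j1790 → |·| = √(200²+1790²) = √3244100 ≈ 1801.1, ∠ = arctan(1790/200) ≈ 83.62°
pole (s+3): 3 + j1790 → |·| = √(3²+1790²) = √3204109 ≈ 1790, ∠ = arctan(1790/3) ≈ 89.90°
pole (s+10): 10 + j1790 → |·| = √(10²+1790²) = √3204200 ≈ 1790, ∠ = arctan(1790/10) ≈ 89.68°
pole (s+80): 80 + j1790 → |·| = √(80²+1790²) = √3210500 ≈ 1791.8, ∠ = arctan(1790/80) ≈ 87.44°
|H| = 10 · 3.24e+06 / 5.7411e+09 ≈ 0.0056435

0.00564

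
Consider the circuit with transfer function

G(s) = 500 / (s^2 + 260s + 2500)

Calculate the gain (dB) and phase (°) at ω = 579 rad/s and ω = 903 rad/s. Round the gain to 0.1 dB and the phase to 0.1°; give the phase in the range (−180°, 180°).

Substitute s = j579:
Numerator: 500 = 500 + j0
Denominator: (j579)^2 + 260(j579) + 2500 = -332741 + j150540
|N| = √(500² + 0²) ≈ 500, ∠N ≈ 0.00°
|D| = √(332741² + 150540²) ≈ 3.6521e+05, ∠D ≈ 155.66°
|G| = 500 / 3.6521e+05 ≈ 0.0013691
Gain = 20 log₁₀(0.0013691) ≈ -57.27 dB
∠G = 0.00° − 155.66° = -155.66°

Substitute s = j903:
Numerator: 500 = 500 + j0
Denominator: (j903)^2 + 260(j903) + 2500 = -812909 + j234780
|N| = √(500² + 0²) ≈ 500, ∠N ≈ 0.00°
|D| = √(812909² + 234780²) ≈ 8.4613e+05, ∠D ≈ 163.89°
|G| = 500 / 8.4613e+05 ≈ 0.00059093
Gain = 20 log₁₀(0.00059093) ≈ -64.57 dB
∠G = 0.00° − 163.89° = -163.89°

ω = 579: -57.3 dB, -155.7°; ω = 903: -64.6 dB, -163.9°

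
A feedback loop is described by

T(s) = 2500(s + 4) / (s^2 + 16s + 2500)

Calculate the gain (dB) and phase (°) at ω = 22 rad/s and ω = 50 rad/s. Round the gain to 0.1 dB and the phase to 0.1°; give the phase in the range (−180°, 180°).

ω = 22: 28.7 dB, 69.8°; ω = 50: 43.9 dB, -4.6°

At s = jω = j22:
zero (s+4): 4 + j22 → |·| = √(4²+22²) = √500 ≈ 22.361, ∠ = arctan(22/4) ≈ 79.70°
quadratic: (j22)² + 16·j22 + 2500 = 2016 + j352 → |·| ≈ 2046.5, ∠ ≈ 9.90°
|T| = 2500 · 22.361 / 2046.5 ≈ 27.316
Gain = 20 log₁₀(27.316) ≈ 28.73 dB
∠T = 79.70° − 9.90° = 69.80°

At s = jω = j50:
zero (s+4): 4 + j50 → |·| = √(4²+50²) = √2516 ≈ 50.16, ∠ = arctan(50/4) ≈ 85.43°
quadratic: (j50)² + 16·j50 + 2500 = 0 + j800 → |·| ≈ 800, ∠ ≈ 90.00°
|T| = 2500 · 50.16 / 800 ≈ 156.75
Gain = 20 log₁₀(156.75) ≈ 43.90 dB
∠T = 85.43° − 90.00° = -4.57°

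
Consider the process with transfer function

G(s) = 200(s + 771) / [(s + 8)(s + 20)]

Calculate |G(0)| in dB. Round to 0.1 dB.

59.7 dB

G(0) = 200·771 / (8·20) = 963.75
20 log₁₀(963.75) ≈ 59.68 dB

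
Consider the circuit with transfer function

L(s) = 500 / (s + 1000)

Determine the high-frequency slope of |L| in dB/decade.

-20 dB/decade

Each pole contributes −20 dB/decade at high frequency; each zero contributes +20 dB/decade.
Net: 0 zero(s) − 1 pole(s) → -20 dB/decade.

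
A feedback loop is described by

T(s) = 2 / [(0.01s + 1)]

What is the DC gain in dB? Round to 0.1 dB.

T(0) = 2 · 1 / 1 = 2
20 log₁₀(2) ≈ 6.02 dB

6.0 dB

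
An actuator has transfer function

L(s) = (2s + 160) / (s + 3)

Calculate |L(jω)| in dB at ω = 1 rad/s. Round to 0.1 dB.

34.1 dB

Substitute s = j1:
Numerator: 2(j1) + 160 = 160 + j2
Denominator: (j1) + 3 = 3 + j1
|N| = √(160² + 2²) ≈ 160.01, ∠N ≈ 0.72°
|D| = √(3² + 1²) ≈ 3.1623, ∠D ≈ 18.43°
|L| = 160.01 / 3.1623 ≈ 50.599
Gain = 20 log₁₀(50.599) ≈ 34.08 dB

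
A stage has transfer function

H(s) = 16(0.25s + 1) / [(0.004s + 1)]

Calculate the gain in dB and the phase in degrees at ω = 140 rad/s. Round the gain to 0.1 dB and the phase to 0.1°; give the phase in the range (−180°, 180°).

53.8 dB, 59.1°

At ω = 140 rad/s:
zero (1 + j140·0.25) = 1 + j35 → |·| ≈ 35.014, ∠ ≈ 88.36°
pole (1 + j140·0.004) = 1 + j0.56 → |·| ≈ 1.1461, ∠ ≈ 29.25°
|H| = 16 · 35.014 / (1.1461) ≈ 488.81
Gain = 20 log₁₀(488.81) ≈ 53.78 dB
∠H = (88.36°) − (29.25°) = 59.11°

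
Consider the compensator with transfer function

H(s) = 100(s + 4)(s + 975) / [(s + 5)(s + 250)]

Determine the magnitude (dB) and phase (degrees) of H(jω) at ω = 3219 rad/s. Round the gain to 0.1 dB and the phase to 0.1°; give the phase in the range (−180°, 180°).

40.4 dB, -12.4°

At s = jω = j3219:
zero (s+4): 4 + j3219 → |·| = √(4²+3219²) = √10361977 ≈ 3219, ∠ = arctan(3219/4) ≈ 89.93°
zero (s+975): 975 + j3219 → |·| = √(975²+3219²) = √11312586 ≈ 3363.4, ∠ = arctan(3219/975) ≈ 73.15°
pole (s+5): 5 + j3219 → |·| = √(5²+3219²) = √10361986 ≈ 3219, ∠ = arctan(3219/5) ≈ 89.91°
pole (s+250): 250 + j3219 → |·| = √(250²+3219²) = √10424461 ≈ 3228.7, ∠ = arctan(3219/250) ≈ 85.56°
|H| = 100 · 1.0827e+07 / 1.0393e+07 ≈ 104.18
Gain = 20 log₁₀(104.18) ≈ 40.36 dB
∠H = 163.08° − 175.47° = -12.39°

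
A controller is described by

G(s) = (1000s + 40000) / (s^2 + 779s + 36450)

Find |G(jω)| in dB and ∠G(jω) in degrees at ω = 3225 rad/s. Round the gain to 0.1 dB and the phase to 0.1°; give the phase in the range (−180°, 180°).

Substitute s = j3225:
Numerator: 1000(j3225) + 40000 = 40000 + j3225000
Denominator: (j3225)^2 + 779(j3225) + 36450 = -10364175 + j2512275
|N| = √(40000² + 3225000²) ≈ 3.2252e+06, ∠N ≈ 89.29°
|D| = √(10364175² + 2512275²) ≈ 1.0664e+07, ∠D ≈ 166.37°
|G| = 3.2252e+06 / 1.0664e+07 ≈ 0.30244
Gain = 20 log₁₀(0.30244) ≈ -10.39 dB
∠G = 89.29° − 166.37° = -77.08°

-10.4 dB, -77.1°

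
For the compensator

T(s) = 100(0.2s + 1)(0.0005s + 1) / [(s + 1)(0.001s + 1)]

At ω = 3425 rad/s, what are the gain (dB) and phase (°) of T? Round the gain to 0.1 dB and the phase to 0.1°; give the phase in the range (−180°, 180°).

At ω = 3425 rad/s:
zero (1 + j3425·0.2) = 1 + j685 → |·| ≈ 685, ∠ ≈ 89.92°
zero (1 + j3425·0.0005) = 1 + j1.7125 → |·| ≈ 1.9831, ∠ ≈ 59.72°
pole (1 + j3425·1) = 1 + j3425 → |·| ≈ 3425, ∠ ≈ 89.98°
pole (1 + j3425·0.001) = 1 + j3.425 → |·| ≈ 3.568, ∠ ≈ 73.72°
|T| = 100 · 685 · 1.9831 / (3425 · 3.568) ≈ 11.116
Gain = 20 log₁₀(11.116) ≈ 20.92 dB
∠T = (89.92° + 59.72°) − (89.98° + 73.72°) = -14.06°

20.9 dB, -14.1°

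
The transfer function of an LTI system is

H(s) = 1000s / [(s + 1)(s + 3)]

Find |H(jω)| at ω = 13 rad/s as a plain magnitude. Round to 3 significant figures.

At s = jω = j13:
zero at origin: s = j13 → |·| = 13, ∠ = 90.00°
pole (s+1): 1 + j13 → |·| = √(1²+13²) = √170 ≈ 13.038, ∠ = arctan(13/1) ≈ 85.60°
pole (s+3): 3 + j13 → |·| = √(3²+13²) = √178 ≈ 13.342, ∠ = arctan(13/3) ≈ 77.01°
|H| = 1000 · 13 / 173.95 ≈ 74.734

74.7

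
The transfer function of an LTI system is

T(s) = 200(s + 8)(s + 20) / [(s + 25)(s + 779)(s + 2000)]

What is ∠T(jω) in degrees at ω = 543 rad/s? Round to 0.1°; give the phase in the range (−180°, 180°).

At s = jω = j543:
zero (s+8): 8 + j543 → |·| = √(8²+543²) = √294913 ≈ 543.06, ∠ = arctan(543/8) ≈ 89.16°
zero (s+20): 20 + j543 → |·| = √(20²+543²) = √295249 ≈ 543.37, ∠ = arctan(543/20) ≈ 87.89°
pole (s+25): 25 + j543 → |·| = √(25²+543²) = √295474 ≈ 543.58, ∠ = arctan(543/25) ≈ 87.36°
pole (s+779): 779 + j543 → |·| = √(779²+543²) = √901690 ≈ 949.57, ∠ = arctan(543/779) ≈ 34.88°
pole (s+2000): 2000 + j543 → |·| = √(2000²+543²) = √4294849 ≈ 2072.4, ∠ = arctan(543/2000) ≈ 15.19°
∠T = 177.05° − 137.43° = 39.62°

39.6°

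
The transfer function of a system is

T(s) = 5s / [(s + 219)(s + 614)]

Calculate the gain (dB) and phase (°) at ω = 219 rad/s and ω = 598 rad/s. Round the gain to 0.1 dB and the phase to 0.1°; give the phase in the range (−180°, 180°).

At s = jω = j219:
zero at origin: s = j219 → |·| = 219, ∠ = 90.00°
pole (s+219): 219 + j219 → |·| = √(219²+219²) = √95922 ≈ 309.71, ∠ = arctan(219/219) ≈ 45.00°
pole (s+614): 614 + j219 → |·| = √(614²+219²) = √424957 ≈ 651.89, ∠ = arctan(219/614) ≈ 19.63°
|T| = 5 · 219 / 2.019e+05 ≈ 0.0054235
Gain = 20 log₁₀(0.0054235) ≈ -45.31 dB
∠T = 90.00° − 64.63° = 25.37°

At s = jω = j598:
zero at origin: s = j598 → |·| = 598, ∠ = 90.00°
pole (s+219): 219 + j598 → |·| = √(219²+598²) = √405565 ≈ 636.84, ∠ = arctan(598/219) ≈ 69.89°
pole (s+614): 614 + j598 → |·| = √(614²+598²) = √734600 ≈ 857.09, ∠ = arctan(598/614) ≈ 44.24°
|T| = 5 · 598 / 5.4583e+05 ≈ 0.0054779
Gain = 20 log₁₀(0.0054779) ≈ -45.23 dB
∠T = 90.00° − 114.13° = -24.13°

ω = 219: -45.3 dB, 25.4°; ω = 598: -45.2 dB, -24.1°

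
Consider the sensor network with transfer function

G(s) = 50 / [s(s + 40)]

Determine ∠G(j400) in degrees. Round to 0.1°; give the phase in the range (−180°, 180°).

At s = jω = j400:
pole (s+40): 40 + j400 → |·| = √(40²+400²) = √161600 ≈ 402, ∠ = arctan(400/40) ≈ 84.29°
pole at origin: |s| = 400, ∠ = 90.00° (in denominator)
∠G = 0.00° − 174.29° = -174.29°

-174.3°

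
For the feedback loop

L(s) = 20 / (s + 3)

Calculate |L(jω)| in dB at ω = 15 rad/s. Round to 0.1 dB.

2.3 dB

Substitute s = j15:
Numerator: 20 = 20 + j0
Denominator: (j15) + 3 = 3 + j15
|N| = √(20² + 0²) ≈ 20, ∠N ≈ 0.00°
|D| = √(3² + 15²) ≈ 15.297, ∠D ≈ 78.69°
|L| = 20 / 15.297 ≈ 1.3074
Gain = 20 log₁₀(1.3074) ≈ 2.33 dB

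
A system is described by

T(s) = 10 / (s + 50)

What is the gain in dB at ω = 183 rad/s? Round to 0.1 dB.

-25.6 dB

Substitute s = j183:
Numerator: 10 = 10 + j0
Denominator: (j183) + 50 = 50 + j183
|N| = √(10² + 0²) ≈ 10, ∠N ≈ 0.00°
|D| = √(50² + 183²) ≈ 189.71, ∠D ≈ 74.72°
|T| = 10 / 189.71 ≈ 0.052712
Gain = 20 log₁₀(0.052712) ≈ -25.56 dB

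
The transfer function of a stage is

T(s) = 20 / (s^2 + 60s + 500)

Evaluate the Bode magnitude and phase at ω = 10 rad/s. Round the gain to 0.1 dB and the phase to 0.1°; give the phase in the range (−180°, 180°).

-31.1 dB, -56.3°

Substitute s = j10:
Numerator: 20 = 20 + j0
Denominator: (j10)^2 + 60(j10) + 500 = 400 + j600
|N| = √(20² + 0²) ≈ 20, ∠N ≈ 0.00°
|D| = √(400² + 600²) ≈ 721.11, ∠D ≈ 56.31°
|T| = 20 / 721.11 ≈ 0.027735
Gain = 20 log₁₀(0.027735) ≈ -31.14 dB
∠T = 0.00° − 56.31° = -56.31°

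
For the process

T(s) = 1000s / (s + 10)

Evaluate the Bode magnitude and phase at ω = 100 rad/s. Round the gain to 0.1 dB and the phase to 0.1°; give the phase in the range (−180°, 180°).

60.0 dB, 5.7°

At s = jω = j100:
zero at origin: s = j100 → |·| = 100, ∠ = 90.00°
pole (s+10): 10 + j100 → |·| = √(10²+100²) = √10100 ≈ 100.5, ∠ = arctan(100/10) ≈ 84.29°
|T| = 1000 · 100 / 100.5 ≈ 995.02
Gain = 20 log₁₀(995.02) ≈ 59.96 dB
∠T = 90.00° − 84.29° = 5.71°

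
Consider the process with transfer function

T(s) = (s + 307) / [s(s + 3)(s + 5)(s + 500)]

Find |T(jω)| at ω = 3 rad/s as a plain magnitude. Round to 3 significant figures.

0.00827

At s = jω = j3:
zero (s+307): 307 + j3 → |·| = √(307²+3²) = √94258 ≈ 307.01, ∠ = arctan(3/307) ≈ 0.56°
pole (s+3): 3 + j3 → |·| = √(3²+3²) = √18 ≈ 4.2426, ∠ = arctan(3/3) ≈ 45.00°
pole (s+5): 5 + j3 → |·| = √(5²+3²) = √34 ≈ 5.831, ∠ = arctan(3/5) ≈ 30.96°
pole (s+500): 500 + j3 → |·| = √(500²+3²) = √250009 ≈ 500.01, ∠ = arctan(3/500) ≈ 0.34°
pole at origin: |s| = 3, ∠ = 90.00° (in denominator)
|T| = 1 · 307.01 / 37109 ≈ 0.0082732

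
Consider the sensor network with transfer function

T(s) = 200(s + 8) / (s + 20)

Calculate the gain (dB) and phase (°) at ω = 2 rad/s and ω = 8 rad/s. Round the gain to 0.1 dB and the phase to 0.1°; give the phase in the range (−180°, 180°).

At s = jω = j2:
zero (s+8): 8 + j2 → |·| = √(8²+2²) = √68 ≈ 8.2462, ∠ = arctan(2/8) ≈ 14.04°
pole (s+20): 20 + j2 → |·| = √(20²+2²) = √404 ≈ 20.1, ∠ = arctan(2/20) ≈ 5.71°
|T| = 200 · 8.2462 / 20.1 ≈ 82.052
Gain = 20 log₁₀(82.052) ≈ 38.28 dB
∠T = 14.04° − 5.71° = 8.33°

At s = jω = j8:
zero (s+8): 8 + j8 → |·| = √(8²+8²) = √128 ≈ 11.314, ∠ = arctan(8/8) ≈ 45.00°
pole (s+20): 20 + j8 → |·| = √(20²+8²) = √464 ≈ 21.541, ∠ = arctan(8/20) ≈ 21.80°
|T| = 200 · 11.314 / 21.541 ≈ 105.05
Gain = 20 log₁₀(105.05) ≈ 40.43 dB
∠T = 45.00° − 21.80° = 23.20°

ω = 2: 38.3 dB, 8.3°; ω = 8: 40.4 dB, 23.2°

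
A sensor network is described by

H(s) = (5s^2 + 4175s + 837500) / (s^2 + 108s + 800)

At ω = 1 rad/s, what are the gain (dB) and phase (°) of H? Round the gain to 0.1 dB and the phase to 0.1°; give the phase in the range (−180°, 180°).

Substitute s = j1:
Numerator: 5(j1)^2 + 4175(j1) + 837500 = 837495 + j4175
Denominator: (j1)^2 + 108(j1) + 800 = 799 + j108
|N| = √(837495² + 4175²) ≈ 8.3751e+05, ∠N ≈ 0.29°
|D| = √(799² + 108²) ≈ 806.27, ∠D ≈ 7.70°
|H| = 8.3751e+05 / 806.27 ≈ 1038.7
Gain = 20 log₁₀(1038.7) ≈ 60.33 dB
∠H = 0.29° − 7.70° = -7.41°

60.3 dB, -7.4°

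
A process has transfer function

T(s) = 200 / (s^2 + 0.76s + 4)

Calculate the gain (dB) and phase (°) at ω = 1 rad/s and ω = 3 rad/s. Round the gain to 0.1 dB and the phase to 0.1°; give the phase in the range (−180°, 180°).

At s = jω = j1:
quadratic: (j1)² + 0.76·j1 + 4 = 3 + j0.76 → |·| ≈ 3.0948, ∠ ≈ 14.22°
|T| = 200 / 3.0948 ≈ 64.625
Gain = 20 log₁₀(64.625) ≈ 36.21 dB
∠T = 0.00° − 14.22° = -14.22°

At s = jω = j3:
quadratic: (j3)² + 0.76·j3 + 4 = -5 + j2.28 → |·| ≈ 5.4953, ∠ ≈ 155.49°
|T| = 200 / 5.4953 ≈ 36.395
Gain = 20 log₁₀(36.395) ≈ 31.22 dB
∠T = 0.00° − 155.49° = -155.49°

ω = 1: 36.2 dB, -14.2°; ω = 3: 31.2 dB, -155.5°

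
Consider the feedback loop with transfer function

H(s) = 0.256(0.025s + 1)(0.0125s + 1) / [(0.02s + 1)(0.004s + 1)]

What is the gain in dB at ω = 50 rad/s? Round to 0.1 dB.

At ω = 50 rad/s:
zero (1 + j50·0.025) = 1 + j1.25 → |·| ≈ 1.6008, ∠ ≈ 51.34°
zero (1 + j50·0.0125) = 1 + j0.625 → |·| ≈ 1.1792, ∠ ≈ 32.01°
pole (1 + j50·0.02) = 1 + j1 → |·| ≈ 1.4142, ∠ ≈ 45.00°
pole (1 + j50·0.004) = 1 + j0.2 → |·| ≈ 1.0198, ∠ ≈ 11.31°
|H| = 0.256 · 1.6008 · 1.1792 / (1.4142 · 1.0198) ≈ 0.33507
Gain = 20 log₁₀(0.33507) ≈ -9.50 dB

-9.5 dB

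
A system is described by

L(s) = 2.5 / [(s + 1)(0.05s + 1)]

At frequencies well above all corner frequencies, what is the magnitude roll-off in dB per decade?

Each pole contributes −20 dB/decade at high frequency; each zero contributes +20 dB/decade.
Net: 0 zero(s) − 2 pole(s) → -40 dB/decade.

-40 dB/decade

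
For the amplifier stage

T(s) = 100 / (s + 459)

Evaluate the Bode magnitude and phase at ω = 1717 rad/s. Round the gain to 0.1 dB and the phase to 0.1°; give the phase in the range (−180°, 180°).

Substitute s = j1717:
Numerator: 100 = 100 + j0
Denominator: (j1717) + 459 = 459 + j1717
|N| = √(100² + 0²) ≈ 100, ∠N ≈ 0.00°
|D| = √(459² + 1717²) ≈ 1777.3, ∠D ≈ 75.03°
|T| = 100 / 1777.3 ≈ 0.056265
Gain = 20 log₁₀(0.056265) ≈ -25.00 dB
∠T = 0.00° − 75.03° = -75.03°

-25.0 dB, -75.0°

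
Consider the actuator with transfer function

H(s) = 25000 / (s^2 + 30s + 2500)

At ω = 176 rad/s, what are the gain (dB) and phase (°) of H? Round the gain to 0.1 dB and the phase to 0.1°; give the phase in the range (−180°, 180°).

-1.3 dB, -169.5°

At s = jω = j176:
quadratic: (j176)² + 30·j176 + 2500 = -28476 + j5280 → |·| ≈ 28961, ∠ ≈ 169.50°
|H| = 25000 / 28961 ≈ 0.86323
Gain = 20 log₁₀(0.86323) ≈ -1.28 dB
∠H = 0.00° − 169.50° = -169.50°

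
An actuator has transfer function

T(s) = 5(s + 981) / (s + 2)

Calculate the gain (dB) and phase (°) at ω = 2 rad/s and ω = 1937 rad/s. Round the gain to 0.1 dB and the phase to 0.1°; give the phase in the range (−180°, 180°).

ω = 2: 64.8 dB, -44.9°; ω = 1937: 15.0 dB, -26.8°

At s = jω = j2:
zero (s+981): 981 + j2 → |·| = √(981²+2²) = √962365 ≈ 981, ∠ = arctan(2/981) ≈ 0.12°
pole (s+2): 2 + j2 → |·| = √(2²+2²) = √8 ≈ 2.8284, ∠ = arctan(2/2) ≈ 45.00°
|T| = 5 · 981 / 2.8284 ≈ 1734.2
Gain = 20 log₁₀(1734.2) ≈ 64.78 dB
∠T = 0.12° − 45.00° = -44.88°

At s = jω = j1937:
zero (s+981): 981 + j1937 → |·| = √(981²+1937²) = √4714330 ≈ 2171.3, ∠ = arctan(1937/981) ≈ 63.14°
pole (s+2): 2 + j1937 → |·| = √(2²+1937²) = √3751973 ≈ 1937, ∠ = arctan(1937/2) ≈ 89.94°
|T| = 5 · 2171.3 / 1937 ≈ 5.6048
Gain = 20 log₁₀(5.6048) ≈ 14.97 dB
∠T = 63.14° − 89.94° = -26.80°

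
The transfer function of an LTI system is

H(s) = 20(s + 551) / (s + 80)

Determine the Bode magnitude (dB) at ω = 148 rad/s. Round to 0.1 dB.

At s = jω = j148:
zero (s+551): 551 + j148 → |·| = √(551²+148²) = √325505 ≈ 570.53, ∠ = arctan(148/551) ≈ 15.03°
pole (s+80): 80 + j148 → |·| = √(80²+148²) = √28304 ≈ 168.24, ∠ = arctan(148/80) ≈ 61.61°
|H| = 20 · 570.53 / 168.24 ≈ 67.823
Gain = 20 log₁₀(67.823) ≈ 36.63 dB

36.6 dB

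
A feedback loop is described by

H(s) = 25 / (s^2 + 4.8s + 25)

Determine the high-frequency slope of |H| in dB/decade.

Each pole contributes −20 dB/decade at high frequency; each zero contributes +20 dB/decade.
Net: 0 zero(s) − 2 pole(s) → -40 dB/decade.

-40 dB/decade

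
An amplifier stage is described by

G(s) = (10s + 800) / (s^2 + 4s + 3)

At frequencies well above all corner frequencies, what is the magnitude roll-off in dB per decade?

Each pole contributes −20 dB/decade at high frequency; each zero contributes +20 dB/decade.
Net: 1 zero(s) − 2 pole(s) → -20 dB/decade.

-20 dB/decade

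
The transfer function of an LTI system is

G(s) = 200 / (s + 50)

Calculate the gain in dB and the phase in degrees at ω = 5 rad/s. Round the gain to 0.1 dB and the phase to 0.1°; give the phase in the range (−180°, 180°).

Substitute s = j5:
Numerator: 200 = 200 + j0
Denominator: (j5) + 50 = 50 + j5
|N| = √(200² + 0²) ≈ 200, ∠N ≈ 0.00°
|D| = √(50² + 5²) ≈ 50.249, ∠D ≈ 5.71°
|G| = 200 / 50.249 ≈ 3.9802
Gain = 20 log₁₀(3.9802) ≈ 12.00 dB
∠G = 0.00° − 5.71° = -5.71°

12.0 dB, -5.7°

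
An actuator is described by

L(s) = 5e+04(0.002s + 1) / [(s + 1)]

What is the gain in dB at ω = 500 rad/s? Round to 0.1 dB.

43.0 dB

At ω = 500 rad/s:
zero (1 + j500·0.002) = 1 + j1 → |·| ≈ 1.4142, ∠ ≈ 45.00°
pole (1 + j500·1) = 1 + j500 → |·| ≈ 500, ∠ ≈ 89.89°
|L| = 5e+04 · 1.4142 / (500) ≈ 141.42
Gain = 20 log₁₀(141.42) ≈ 43.01 dB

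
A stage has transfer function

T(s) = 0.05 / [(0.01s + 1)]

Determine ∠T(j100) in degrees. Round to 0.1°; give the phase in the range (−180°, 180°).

-45.0°

At ω = 100 rad/s:
pole (1 + j100·0.01) = 1 + j1 → |·| ≈ 1.4142, ∠ ≈ 45.00°
∠T = (0°) − (45.00°) = -45.00°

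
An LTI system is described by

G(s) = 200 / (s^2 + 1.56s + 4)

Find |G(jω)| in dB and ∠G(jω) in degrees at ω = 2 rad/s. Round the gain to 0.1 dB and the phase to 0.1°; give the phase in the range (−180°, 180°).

At s = jω = j2:
quadratic: (j2)² + 1.56·j2 + 4 = 0 + j3.12 → |·| ≈ 3.12, ∠ ≈ 90.00°
|G| = 200 / 3.12 ≈ 64.103
Gain = 20 log₁₀(64.103) ≈ 36.14 dB
∠G = 0.00° − 90.00° = -90.00°

36.1 dB, -90.0°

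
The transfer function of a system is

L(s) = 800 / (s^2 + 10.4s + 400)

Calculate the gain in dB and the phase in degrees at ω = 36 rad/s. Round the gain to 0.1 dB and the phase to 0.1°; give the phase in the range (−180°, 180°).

At s = jω = j36:
quadratic: (j36)² + 10.4·j36 + 400 = -896 + j374.4 → |·| ≈ 971.08, ∠ ≈ 157.32°
|L| = 800 / 971.08 ≈ 0.82383
Gain = 20 log₁₀(0.82383) ≈ -1.68 dB
∠L = 0.00° − 157.32° = -157.32°

-1.7 dB, -157.3°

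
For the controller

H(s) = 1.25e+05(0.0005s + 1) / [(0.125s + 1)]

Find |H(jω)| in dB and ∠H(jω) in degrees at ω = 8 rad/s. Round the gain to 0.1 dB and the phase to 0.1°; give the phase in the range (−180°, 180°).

98.9 dB, -44.8°

At ω = 8 rad/s:
zero (1 + j8·0.0005) = 1 + j0.004 → |·| ≈ 1, ∠ ≈ 0.23°
pole (1 + j8·0.125) = 1 + j1 → |·| ≈ 1.4142, ∠ ≈ 45.00°
|H| = 1.25e+05 · 1 / (1.4142) ≈ 88389
Gain = 20 log₁₀(88389) ≈ 98.93 dB
∠H = (0.23°) − (45.00°) = -44.77°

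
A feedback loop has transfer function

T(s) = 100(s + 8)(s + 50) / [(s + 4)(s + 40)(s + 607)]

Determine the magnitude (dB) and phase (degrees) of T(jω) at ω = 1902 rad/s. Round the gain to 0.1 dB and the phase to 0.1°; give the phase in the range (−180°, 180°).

At s = jω = j1902:
zero (s+8): 8 + j1902 → |·| = √(8²+1902²) = √3617668 ≈ 1902, ∠ = arctan(1902/8) ≈ 89.76°
zero (s+50): 50 + j1902 → |·| = √(50²+1902²) = √3620104 ≈ 1902.7, ∠ = arctan(1902/50) ≈ 88.49°
pole (s+4): 4 + j1902 → |·| = √(4²+1902²) = √3617620 ≈ 1902, ∠ = arctan(1902/4) ≈ 89.88°
pole (s+40): 40 + j1902 → |·| = √(40²+1902²) = √3619204 ≈ 1902.4, ∠ = arctan(1902/40) ≈ 88.80°
pole (s+607): 607 + j1902 → |·| = √(607²+1902²) = √3986053 ≈ 1996.5, ∠ = arctan(1902/607) ≈ 72.30°
|T| = 100 · 3.6189e+06 / 7.2241e+09 ≈ 0.050095
Gain = 20 log₁₀(0.050095) ≈ -26.00 dB
∠T = 178.25° − 250.98° = -72.73°

-26.0 dB, -72.7°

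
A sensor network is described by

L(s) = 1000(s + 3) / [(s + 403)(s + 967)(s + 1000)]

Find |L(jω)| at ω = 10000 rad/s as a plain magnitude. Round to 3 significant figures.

At s = jω = j10000:
zero (s+3): 3 + j10000 → |·| = √(3²+10000²) = √100000009 ≈ 10000, ∠ = arctan(10000/3) ≈ 89.98°
pole (s+403): 403 + j10000 → |·| = √(403²+10000²) = √100162409 ≈ 10008, ∠ = arctan(10000/403) ≈ 87.69°
pole (s+967): 967 + j10000 → |·| = √(967²+10000²) = √100935089 ≈ 10047, ∠ = arctan(10000/967) ≈ 84.48°
pole (s+1000): 1000 + j10000 → |·| = √(1000²+10000²) = √101000000 ≈ 10050, ∠ = arctan(10000/1000) ≈ 84.29°
|L| = 1000 · 10000 / 1.0105e+12 ≈ 9.8961e-06

9.90e-06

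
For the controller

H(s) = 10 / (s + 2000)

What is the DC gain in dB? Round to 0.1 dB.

-46.0 dB

H(0) = 10 / (2000) = 0.005
20 log₁₀(0.005) ≈ -46.02 dB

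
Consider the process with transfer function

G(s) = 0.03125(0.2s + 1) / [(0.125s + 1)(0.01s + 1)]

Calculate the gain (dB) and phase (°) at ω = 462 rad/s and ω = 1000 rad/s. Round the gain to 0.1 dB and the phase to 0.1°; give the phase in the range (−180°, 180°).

At ω = 462 rad/s:
zero (1 + j462·0.2) = 1 + j92.4 → |·| ≈ 92.405, ∠ ≈ 89.38°
pole (1 + j462·0.125) = 1 + j57.75 → |·| ≈ 57.759, ∠ ≈ 89.01°
pole (1 + j462·0.01) = 1 + j4.62 → |·| ≈ 4.727, ∠ ≈ 77.79°
|G| = 0.03125 · 92.405 / (57.759 · 4.727) ≈ 0.010576
Gain = 20 log₁₀(0.010576) ≈ -39.51 dB
∠G = (89.38°) − (89.01° + 77.79°) = -77.42°

At ω = 1000 rad/s:
zero (1 + j1000·0.2) = 1 + j200 → |·| ≈ 200, ∠ ≈ 89.71°
pole (1 + j1000·0.125) = 1 + j125 → |·| ≈ 125, ∠ ≈ 89.54°
pole (1 + j1000·0.01) = 1 + j10 → |·| ≈ 10.05, ∠ ≈ 84.29°
|G| = 0.03125 · 200 / (125 · 10.05) ≈ 0.0049751
Gain = 20 log₁₀(0.0049751) ≈ -46.06 dB
∠G = (89.71°) − (89.54° + 84.29°) = -84.12°

ω = 462: -39.5 dB, -77.4°; ω = 1000: -46.1 dB, -84.1°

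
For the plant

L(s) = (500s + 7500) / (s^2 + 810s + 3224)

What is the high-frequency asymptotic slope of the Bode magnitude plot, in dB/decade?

-20 dB/decade

Each pole contributes −20 dB/decade at high frequency; each zero contributes +20 dB/decade.
Net: 1 zero(s) − 2 pole(s) → -20 dB/decade.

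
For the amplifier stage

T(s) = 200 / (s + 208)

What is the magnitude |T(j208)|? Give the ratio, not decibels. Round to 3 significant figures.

0.680

Substitute s = j208:
Numerator: 200 = 200 + j0
Denominator: (j208) + 208 = 208 + j208
|N| = √(200² + 0²) ≈ 200, ∠N ≈ 0.00°
|D| = √(208² + 208²) ≈ 294.16, ∠D ≈ 45.00°
|T| = 200 / 294.16 ≈ 0.6799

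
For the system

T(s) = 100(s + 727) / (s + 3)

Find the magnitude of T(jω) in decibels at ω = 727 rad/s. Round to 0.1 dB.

43.0 dB

At s = jω = j727:
zero (s+727): 727 + j727 → |·| = √(727²+727²) = √1057058 ≈ 1028.1, ∠ = arctan(727/727) ≈ 45.00°
pole (s+3): 3 + j727 → |·| = √(3²+727²) = √528538 ≈ 727.01, ∠ = arctan(727/3) ≈ 89.76°
|T| = 100 · 1028.1 / 727.01 ≈ 141.41
Gain = 20 log₁₀(141.41) ≈ 43.01 dB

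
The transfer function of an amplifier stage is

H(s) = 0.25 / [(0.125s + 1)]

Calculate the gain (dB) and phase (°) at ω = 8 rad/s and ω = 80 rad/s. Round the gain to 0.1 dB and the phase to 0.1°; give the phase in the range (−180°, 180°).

At ω = 8 rad/s:
pole (1 + j8·0.125) = 1 + j1 → |·| ≈ 1.4142, ∠ ≈ 45.00°
|H| = 0.25 · 1 / (1.4142) ≈ 0.17678
Gain = 20 log₁₀(0.17678) ≈ -15.05 dB
∠H = (0°) − (45.00°) = -45.00°

At ω = 80 rad/s:
pole (1 + j80·0.125) = 1 + j10 → |·| ≈ 10.05, ∠ ≈ 84.29°
|H| = 0.25 · 1 / (10.05) ≈ 0.024876
Gain = 20 log₁₀(0.024876) ≈ -32.08 dB
∠H = (0°) − (84.29°) = -84.29°

ω = 8: -15.1 dB, -45.0°; ω = 80: -32.1 dB, -84.3°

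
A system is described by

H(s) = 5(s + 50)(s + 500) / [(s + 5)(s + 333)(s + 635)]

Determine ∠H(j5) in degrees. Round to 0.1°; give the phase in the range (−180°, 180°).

At s = jω = j5:
zero (s+50): 50 + j5 → |·| = √(50²+5²) = √2525 ≈ 50.249, ∠ = arctan(5/50) ≈ 5.71°
zero (s+500): 500 + j5 → |·| = √(500²+5²) = √250025 ≈ 500.02, ∠ = arctan(5/500) ≈ 0.57°
pole (s+5): 5 + j5 → |·| = √(5²+5²) = √50 ≈ 7.0711, ∠ = arctan(5/5) ≈ 45.00°
pole (s+333): 333 + j5 → |·| = √(333²+5²) = √110914 ≈ 333.04, ∠ = arctan(5/333) ≈ 0.86°
pole (s+635): 635 + j5 → |·| = √(635²+5²) = √403250 ≈ 635.02, ∠ = arctan(5/635) ≈ 0.45°
∠H = 6.28° − 46.31° = -40.03°

-40.0°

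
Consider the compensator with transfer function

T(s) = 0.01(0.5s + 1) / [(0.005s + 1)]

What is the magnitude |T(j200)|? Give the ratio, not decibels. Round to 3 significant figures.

0.707

At ω = 200 rad/s:
zero (1 + j200·0.5) = 1 + j100 → |·| ≈ 100, ∠ ≈ 89.43°
pole (1 + j200·0.005) = 1 + j1 → |·| ≈ 1.4142, ∠ ≈ 45.00°
|T| = 0.01 · 100 / (1.4142) ≈ 0.70711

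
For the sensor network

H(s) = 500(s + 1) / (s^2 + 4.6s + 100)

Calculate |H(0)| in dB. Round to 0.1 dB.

14.0 dB

H(0) = 500·1 / 100 = 5
20 log₁₀(5) ≈ 13.98 dB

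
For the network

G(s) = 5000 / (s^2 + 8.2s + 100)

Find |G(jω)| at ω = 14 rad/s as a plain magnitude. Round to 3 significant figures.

At s = jω = j14:
quadratic: (j14)² + 8.2·j14 + 100 = -96 + j114.8 → |·| ≈ 149.65, ∠ ≈ 129.90°
|G| = 5000 / 149.65 ≈ 33.411

33.4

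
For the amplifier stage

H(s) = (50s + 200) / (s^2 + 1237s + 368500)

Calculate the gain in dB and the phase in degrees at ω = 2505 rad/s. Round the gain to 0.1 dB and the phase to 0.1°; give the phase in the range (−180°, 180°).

Substitute s = j2505:
Numerator: 50(j2505) + 200 = 200 + j125250
Denominator: (j2505)^2 + 1237(j2505) + 368500 = -5906525 + j3098685
|N| = √(200² + 125250²) ≈ 1.2525e+05, ∠N ≈ 89.91°
|D| = √(5906525² + 3098685²) ≈ 6.67e+06, ∠D ≈ 152.32°
|H| = 1.2525e+05 / 6.67e+06 ≈ 0.018778
Gain = 20 log₁₀(0.018778) ≈ -34.53 dB
∠H = 89.91° − 152.32° = -62.41°

-34.5 dB, -62.4°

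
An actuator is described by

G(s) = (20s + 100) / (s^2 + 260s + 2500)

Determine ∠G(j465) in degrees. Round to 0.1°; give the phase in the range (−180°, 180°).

Substitute s = j465:
Numerator: 20(j465) + 100 = 100 + j9300
Denominator: (j465)^2 + 260(j465) + 2500 = -213725 + j120900
|N| = √(100² + 9300²) ≈ 9300.5, ∠N ≈ 89.38°
|D| = √(213725² + 120900²) ≈ 2.4555e+05, ∠D ≈ 150.50°
∠G = 89.38° − 150.50° = -61.12°

-61.1°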